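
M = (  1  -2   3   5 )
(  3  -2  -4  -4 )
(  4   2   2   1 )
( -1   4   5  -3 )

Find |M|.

Expand along row 1:
  + (1) · M_11   where M_11 = det([-2 -4 -4; 2 2 1; 4 5 -3]) = -26
  − (-2) · M_12   where M_12 = det([3 -4 -4; 4 2 1; -1 5 -3]) = -165
  + (3) · M_13   where M_13 = det([3 -2 -4; 4 2 1; -1 4 -3]) = -124
  − (5) · M_14   where M_14 = det([3 -2 -4; 4 2 2; -1 4 5]) = -22
det = (+1)·(1)·(-26) + (-1)·(-2)·(-165) + (+1)·(3)·(-124) + (-1)·(5)·(-22) = -618

-618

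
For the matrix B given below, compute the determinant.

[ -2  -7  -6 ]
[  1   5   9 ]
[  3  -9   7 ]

Expand along column 1:
  + (-2) · |5 9; -9 7| = (-2)·(35 − (-81)) = -232
  − 1 · |-7 -6; -9 7| = −1·(-49 − 54) = 103
  + 3 · |-7 -6; 5 9| = 3·(-63 − (-30)) = -99
Sum: (-232) + (103) + (-99) = -228

-228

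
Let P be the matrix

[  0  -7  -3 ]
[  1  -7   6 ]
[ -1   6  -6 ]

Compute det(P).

det(P) = 3

Expand along row 1:
  − (-7) · |1 6; -1 -6| = −(-7)·(-6 − (-6)) = 0
  + (-3) · |1 -7; -1 6| = (-3)·(6 − 7) = 3
Sum: (0) + (3) = 3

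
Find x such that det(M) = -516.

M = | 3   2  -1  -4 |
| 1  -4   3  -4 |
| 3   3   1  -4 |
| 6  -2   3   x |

2

Expanding along the row containing x, det(M) is linear in x: det(M) = (-38)·x + (-440).
Set (-38)·x + (-440) = -516  ⇒  (-38)·x = -76  ⇒  x = 2.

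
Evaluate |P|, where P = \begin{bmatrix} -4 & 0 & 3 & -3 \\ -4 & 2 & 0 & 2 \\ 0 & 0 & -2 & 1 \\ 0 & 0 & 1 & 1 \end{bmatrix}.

P is block upper-triangular with a 2×2 block and a 2×2 block on the diagonal, so its determinant equals the product of the determinants of the diagonal blocks.
det of the 2×2 block = -8
det of the 2×2 block = -3
det = (-8)·(-3) = 24

|P| = 24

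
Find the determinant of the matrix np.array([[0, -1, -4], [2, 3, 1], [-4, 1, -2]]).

-56

Expand along row 1:
  − (-1) · |2 1; -4 -2| = −(-1)·(-4 − (-4)) = 0
  + (-4) · |2 3; -4 1| = (-4)·(2 − (-12)) = -56
Sum: (0) + (-56) = -56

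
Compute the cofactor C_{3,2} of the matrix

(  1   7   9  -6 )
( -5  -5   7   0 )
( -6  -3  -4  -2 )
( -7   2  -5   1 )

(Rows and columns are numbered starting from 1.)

Delete row 3 and column 2; the remaining 3×3 submatrix is [1 9 -6; -5 7 0; -7 -5 1].
Its determinant is -392.
The cofactor carries sign (−1)^(3+2) = −1, so C_{3,2} = −(-392) = 392.

392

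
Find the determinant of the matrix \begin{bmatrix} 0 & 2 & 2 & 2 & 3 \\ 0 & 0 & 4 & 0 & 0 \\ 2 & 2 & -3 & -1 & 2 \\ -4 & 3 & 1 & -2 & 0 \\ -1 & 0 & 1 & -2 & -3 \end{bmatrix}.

Expand along row 2 (it has 4 zeros):
  − (4) · M_23   where M_23 = det([0 2 2 3; 2 2 -1 2; -4 3 -2 0; -1 0 -2 -3]) = -63
det = (-1)·(4)·(-63) = 252

The determinant is 252.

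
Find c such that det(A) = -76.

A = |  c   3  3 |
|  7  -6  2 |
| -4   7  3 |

Expanding along the row containing c, det(A) is linear in c: det(A) = (-32)·c + (-12).
Set (-32)·c + (-12) = -76  ⇒  (-32)·c = -64  ⇒  c = 2.

c = 2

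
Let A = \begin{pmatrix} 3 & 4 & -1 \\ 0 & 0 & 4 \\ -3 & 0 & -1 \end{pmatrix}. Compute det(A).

Expand along column 2:
  − 4 · |0 4; -3 -1| = −4·(0 − (-12)) = -48

-48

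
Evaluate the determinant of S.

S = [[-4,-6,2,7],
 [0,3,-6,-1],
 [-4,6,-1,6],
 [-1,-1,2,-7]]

2253

Expand along row 2 (it has 1 zero):
  + (3) · M_22   where M_22 = det([-4 2 7; -4 -1 6; -1 2 -7]) = -111
  − (-6) · M_23   where M_23 = det([-4 -6 7; -4 6 6; -1 -1 -7]) = 418
  + (-1) · M_24   where M_24 = det([-4 -6 2; -4 6 -1; -1 -1 2]) = -78
det = (+1)·(3)·(-111) + (-1)·(-6)·(418) + (+1)·(-1)·(-78) = 2253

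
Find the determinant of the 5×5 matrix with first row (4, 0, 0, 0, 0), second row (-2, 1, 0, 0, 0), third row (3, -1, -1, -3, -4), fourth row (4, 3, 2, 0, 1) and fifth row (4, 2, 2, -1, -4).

The matrix is block lower-triangular with a 2×2 block and a 3×3 block on the diagonal, so its determinant equals the product of the determinants of the diagonal blocks.
det of the 2×2 block = 4
det of the 3×3 block = -23
det = (4)·(-23) = -92

-92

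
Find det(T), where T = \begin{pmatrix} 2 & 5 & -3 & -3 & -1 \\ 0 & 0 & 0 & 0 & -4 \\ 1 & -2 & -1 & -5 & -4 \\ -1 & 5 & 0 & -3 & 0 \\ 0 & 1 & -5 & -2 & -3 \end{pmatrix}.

The determinant is 1752.

Expand along row 2 (it has 4 zeros):
  − (-4) · M_25   where M_25 = det([2 5 -3 -3; 1 -2 -1 -5; -1 5 0 -3; 0 1 -5 -2]) = 438
det = (-1)·(-4)·(438) = 1752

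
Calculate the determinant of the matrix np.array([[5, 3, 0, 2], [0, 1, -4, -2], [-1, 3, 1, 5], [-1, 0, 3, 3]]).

Expand along row 1 (it has 1 zero):
  + (5) · M_11   where M_11 = det([1 -4 -2; 3 1 5; 0 3 3]) = 6
  − (3) · M_12   where M_12 = det([0 -4 -2; -1 1 5; -1 3 3]) = 12
  − (2) · M_14   where M_14 = det([0 1 -4; -1 3 1; -1 0 3]) = -10
det = (+1)·(5)·(6) + (-1)·(3)·(12) + (-1)·(2)·(-10) = 14

The determinant is 14.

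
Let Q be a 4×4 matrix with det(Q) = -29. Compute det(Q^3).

-24389

det(Q^3) = (det Q)^3 = (-29)^3 = -24389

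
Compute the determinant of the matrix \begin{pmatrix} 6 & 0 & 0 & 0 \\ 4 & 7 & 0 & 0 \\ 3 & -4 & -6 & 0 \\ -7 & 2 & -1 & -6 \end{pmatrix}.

The matrix is lower triangular, so the determinant is the product of the diagonal entries:
det = (6) · (7) · (-6) · (-6) = 1512

1512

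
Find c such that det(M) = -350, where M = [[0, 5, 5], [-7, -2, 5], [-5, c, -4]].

c = 1

Expanding along the column containing c, det(M) is linear in c: det(M) = (-35)·c + (-315).
Set (-35)·c + (-315) = -350  ⇒  (-35)·c = -35  ⇒  c = 1.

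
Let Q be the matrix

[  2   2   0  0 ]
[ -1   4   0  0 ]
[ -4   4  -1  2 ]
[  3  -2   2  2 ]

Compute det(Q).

Q is block lower-triangular with a 2×2 block and a 2×2 block on the diagonal, so its determinant equals the product of the determinants of the diagonal blocks.
det of the 2×2 block = 10
det of the 2×2 block = -6
det = (10)·(-6) = -60

-60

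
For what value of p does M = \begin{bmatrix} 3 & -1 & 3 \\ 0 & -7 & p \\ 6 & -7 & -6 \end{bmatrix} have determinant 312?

4

Expanding along the column containing p, det(M) is linear in p: det(M) = (15)·p + (252).
Set (15)·p + (252) = 312  ⇒  (15)·p = 60  ⇒  p = 4.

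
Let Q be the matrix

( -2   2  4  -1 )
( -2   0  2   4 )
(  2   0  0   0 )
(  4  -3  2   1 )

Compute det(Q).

-132

Expand along row 3 (it has 3 zeros):
  + (2) · M_31   where M_31 = det([2 4 -1; 0 2 4; -3 2 1]) = -66
det = (+1)·(2)·(-66) = -132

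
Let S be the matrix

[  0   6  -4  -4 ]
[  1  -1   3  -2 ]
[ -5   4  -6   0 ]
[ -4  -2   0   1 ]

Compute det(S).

The determinant is 38.

Expand along row 1 (it has 1 zero):
  − (6) · M_12   where M_12 = det([1 3 -2; -5 -6 0; -4 0 1]) = 57
  + (-4) · M_13   where M_13 = det([1 -1 -2; -5 4 0; -4 -2 1]) = -53
  − (-4) · M_14   where M_14 = det([1 -1 3; -5 4 -6; -4 -2 0]) = 42
det = (-1)·(6)·(57) + (+1)·(-4)·(-53) + (-1)·(-4)·(42) = 38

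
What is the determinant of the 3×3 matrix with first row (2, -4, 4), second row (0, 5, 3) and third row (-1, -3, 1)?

60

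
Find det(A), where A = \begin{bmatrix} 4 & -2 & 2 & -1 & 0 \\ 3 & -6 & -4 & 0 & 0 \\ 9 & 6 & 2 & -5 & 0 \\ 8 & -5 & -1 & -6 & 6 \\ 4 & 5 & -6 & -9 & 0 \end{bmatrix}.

Expand along column 5 (it has 4 zeros):
  − (6) · M_45   where M_45 = det([4 -2 2 -1; 3 -6 -4 0; 9 6 2 -5; 4 5 -6 -9]) = -1588
det = (-1)·(6)·(-1588) = 9528

|A| = 9528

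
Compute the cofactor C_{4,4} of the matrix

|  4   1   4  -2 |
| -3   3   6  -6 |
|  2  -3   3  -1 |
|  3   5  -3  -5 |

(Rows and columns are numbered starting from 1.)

141

Delete row 4 and column 4; the remaining 3×3 submatrix is [4 1 4; -3 3 6; 2 -3 3].
Its determinant is 141.
The cofactor carries sign (−1)^(4+4) = +1, so C_{4,4} = +(141) = 141.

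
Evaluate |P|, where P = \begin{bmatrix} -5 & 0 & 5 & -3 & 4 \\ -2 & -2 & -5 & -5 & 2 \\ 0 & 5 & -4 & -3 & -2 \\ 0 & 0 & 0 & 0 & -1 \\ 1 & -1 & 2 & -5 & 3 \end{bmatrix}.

|P| = 1608

Expand along row 4 (it has 4 zeros):
  − (-1) · M_45   where M_45 = det([-5 0 5 -3; -2 -2 -5 -5; 0 5 -4 -3; 1 -1 2 -5]) = 1608
det = (-1)·(-1)·(1608) = 1608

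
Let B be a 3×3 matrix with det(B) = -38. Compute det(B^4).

The determinant is 2085136.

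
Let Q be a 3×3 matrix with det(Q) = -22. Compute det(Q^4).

det(Q^4) = (det Q)^4 = (-22)^4 = 234256

The determinant is 234256.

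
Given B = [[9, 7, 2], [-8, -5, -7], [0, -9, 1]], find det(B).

Expand along column 1:
  + 9 · |-5 -7; -9 1| = 9·(-5 − 63) = -612
  − (-8) · |7 2; -9 1| = −(-8)·(7 − (-18)) = 200
Sum: (-612) + (200) = -412

|B| = -412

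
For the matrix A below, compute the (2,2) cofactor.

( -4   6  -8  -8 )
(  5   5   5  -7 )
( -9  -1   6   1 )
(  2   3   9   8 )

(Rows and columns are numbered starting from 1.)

The cofactor is -4.

Delete row 2 and column 2; the remaining 3×3 submatrix is [-4 -8 -8; -9 6 1; 2 9 8].
Its determinant is -4.
The cofactor carries sign (−1)^(2+2) = +1, so C_{2,2} = +(-4) = -4.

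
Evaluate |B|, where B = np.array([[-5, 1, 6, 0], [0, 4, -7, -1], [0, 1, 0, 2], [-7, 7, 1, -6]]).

Expand along row 3 (it has 2 zeros):
  − (1) · M_32   where M_32 = det([-5 6 0; 0 -7 -1; -7 1 -6]) = -173
  − (2) · M_34   where M_34 = det([-5 1 6; 0 4 -7; -7 7 1]) = -48
det = (-1)·(1)·(-173) + (-1)·(2)·(-48) = 269

The determinant is 269.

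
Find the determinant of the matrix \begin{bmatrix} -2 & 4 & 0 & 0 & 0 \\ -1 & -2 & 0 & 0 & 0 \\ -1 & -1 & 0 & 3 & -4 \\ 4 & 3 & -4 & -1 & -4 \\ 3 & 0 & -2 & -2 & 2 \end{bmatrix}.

The matrix is block lower-triangular with a 2×2 block and a 3×3 block on the diagonal, so its determinant equals the product of the determinants of the diagonal blocks.
det of the 2×2 block = 8
det of the 3×3 block = 24
det = (8)·(24) = 192

192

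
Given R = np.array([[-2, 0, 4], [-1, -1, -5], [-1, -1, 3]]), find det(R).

16

Expand along column 2:
  + (-1) · |-2 4; -1 3| = (-1)·(-6 − (-4)) = 2
  − (-1) · |-2 4; -1 -5| = −(-1)·(10 − (-4)) = 14
Sum: (2) + (14) = 16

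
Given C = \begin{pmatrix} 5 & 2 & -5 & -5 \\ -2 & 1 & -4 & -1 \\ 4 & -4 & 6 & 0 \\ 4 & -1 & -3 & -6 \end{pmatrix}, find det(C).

The determinant is 126.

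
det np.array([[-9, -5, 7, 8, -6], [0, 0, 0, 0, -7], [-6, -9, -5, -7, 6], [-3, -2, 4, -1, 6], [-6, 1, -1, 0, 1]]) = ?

Expand along row 2 (it has 4 zeros):
  − (-7) · M_25   where M_25 = det([-9 -5 7 8; -6 -9 -5 -7; -3 -2 4 -1; -6 1 -1 0]) = -3642
det = (-1)·(-7)·(-3642) = -25494

-25494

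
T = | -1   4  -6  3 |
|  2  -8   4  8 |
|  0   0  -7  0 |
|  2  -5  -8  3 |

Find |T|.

-294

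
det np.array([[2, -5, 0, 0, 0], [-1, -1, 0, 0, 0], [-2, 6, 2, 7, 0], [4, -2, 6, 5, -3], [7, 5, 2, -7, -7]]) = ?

The matrix is block lower-triangular with a 2×2 block and a 3×3 block on the diagonal, so its determinant equals the product of the determinants of the diagonal blocks.
det of the 2×2 block = -7
det of the 3×3 block = 140
det = (-7)·(140) = -980

-980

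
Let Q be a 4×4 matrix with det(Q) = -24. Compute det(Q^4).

331776

det(Q^4) = (det Q)^4 = (-24)^4 = 331776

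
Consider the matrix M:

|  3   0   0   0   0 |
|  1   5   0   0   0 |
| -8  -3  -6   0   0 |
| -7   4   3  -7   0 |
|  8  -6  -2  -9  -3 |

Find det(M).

M is lower triangular, so det(M) is the product of the diagonal entries:
det = (3) · (5) · (-6) · (-7) · (-3) = -1890

-1890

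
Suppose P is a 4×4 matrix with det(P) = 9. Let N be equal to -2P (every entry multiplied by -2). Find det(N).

For a 4×4 matrix, det(-2P) = (-2)^4·det(P) = 16·det(P).
det(N) = (16)·(9) = 144

det(N) = 144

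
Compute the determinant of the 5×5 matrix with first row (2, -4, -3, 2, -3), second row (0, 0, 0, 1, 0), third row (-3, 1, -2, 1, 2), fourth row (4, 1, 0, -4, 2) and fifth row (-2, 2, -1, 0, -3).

-334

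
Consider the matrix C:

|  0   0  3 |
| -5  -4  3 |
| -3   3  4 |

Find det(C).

The determinant is -81.

Expand along row 1:
  + 3 · |-5 -4; -3 3| = 3·(-15 − 12) = -81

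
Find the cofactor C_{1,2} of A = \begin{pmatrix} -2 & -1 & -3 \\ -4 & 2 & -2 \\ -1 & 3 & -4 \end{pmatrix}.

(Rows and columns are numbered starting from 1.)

-14

Delete row 1 and column 2; the remaining 2×2 submatrix is [-4 -2; -1 -4].
Its determinant is (-4)·(-4) − (-2)·(-1) = 14.
The cofactor carries sign (−1)^(1+2) = −1, so C_{1,2} = −(14) = -14.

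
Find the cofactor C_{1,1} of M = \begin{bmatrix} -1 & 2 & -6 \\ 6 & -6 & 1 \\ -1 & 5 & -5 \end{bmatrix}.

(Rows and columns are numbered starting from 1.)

Delete row 1 and column 1; the remaining 2×2 submatrix is [-6 1; 5 -5].
Its determinant is (-6)·(-5) − 1·5 = 25.
The cofactor carries sign (−1)^(1+1) = +1, so C_{1,1} = +(25) = 25.

25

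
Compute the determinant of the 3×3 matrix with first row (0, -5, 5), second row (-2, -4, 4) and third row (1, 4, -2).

Expand along row 1:
  − (-5) · |-2 4; 1 -2| = −(-5)·(4 − 4) = 0
  + 5 · |-2 -4; 1 4| = 5·(-8 − (-4)) = -20
Sum: (0) + (-20) = -20

-20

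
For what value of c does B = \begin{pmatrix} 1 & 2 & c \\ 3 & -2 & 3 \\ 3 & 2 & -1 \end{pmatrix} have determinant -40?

-5

Expanding along the row containing c, det(B) is linear in c: det(B) = (12)·c + (20).
Set (12)·c + (20) = -40  ⇒  (12)·c = -60  ⇒  c = -5.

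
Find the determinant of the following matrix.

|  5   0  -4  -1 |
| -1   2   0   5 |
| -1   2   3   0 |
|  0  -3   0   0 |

The determinant is 156.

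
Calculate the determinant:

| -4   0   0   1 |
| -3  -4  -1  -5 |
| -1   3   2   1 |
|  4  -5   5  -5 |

Expand along row 1 (it has 2 zeros):
  + (-4) · M_11   where M_11 = det([-4 -1 -5; 3 2 1; -5 5 -5]) = -75
  − (1) · M_14   where M_14 = det([-3 -4 -1; -1 3 2; 4 -5 5]) = -120
det = (+1)·(-4)·(-75) + (-1)·(1)·(-120) = 420

The determinant is 420.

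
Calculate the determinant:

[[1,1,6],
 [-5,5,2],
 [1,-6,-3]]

Expand along column 1:
  + 1 · |5 2; -6 -3| = 1·(-15 − (-12)) = -3
  − (-5) · |1 6; -6 -3| = −(-5)·(-3 − (-36)) = 165
  + 1 · |1 6; 5 2| = 1·(2 − 30) = -28
Sum: (-3) + (165) + (-28) = 134

The determinant is 134.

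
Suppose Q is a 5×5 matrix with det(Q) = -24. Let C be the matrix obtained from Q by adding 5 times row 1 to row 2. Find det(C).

det(C) = -24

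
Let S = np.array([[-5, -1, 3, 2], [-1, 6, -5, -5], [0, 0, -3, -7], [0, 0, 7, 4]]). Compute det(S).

|S| = -1147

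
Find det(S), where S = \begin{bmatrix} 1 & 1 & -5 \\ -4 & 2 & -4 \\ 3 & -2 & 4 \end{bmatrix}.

Expand along column 1:
  + 1 · |2 -4; -2 4| = 1·(8 − 8) = 0
  − (-4) · |1 -5; -2 4| = −(-4)·(4 − 10) = -24
  + 3 · |1 -5; 2 -4| = 3·(-4 − (-10)) = 18
Sum: (0) + (-24) + (18) = -6

-6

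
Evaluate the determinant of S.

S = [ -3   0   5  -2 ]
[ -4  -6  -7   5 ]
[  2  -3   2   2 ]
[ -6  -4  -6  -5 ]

The determinant is -1731.

Expand along row 1 (it has 1 zero):
  + (-3) · M_11   where M_11 = det([-6 -7 5; -3 2 2; -4 -6 -5]) = 279
  + (5) · M_13   where M_13 = det([-4 -6 5; 2 -3 2; -6 -4 -5]) = -210
  − (-2) · M_14   where M_14 = det([-4 -6 -7; 2 -3 2; -6 -4 -6]) = 78
det = (+1)·(-3)·(279) + (+1)·(5)·(-210) + (-1)·(-2)·(78) = -1731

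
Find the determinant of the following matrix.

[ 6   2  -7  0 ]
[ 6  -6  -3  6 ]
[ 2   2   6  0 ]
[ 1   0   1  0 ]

Expand along column 4 (it has 3 zeros):
  + (6) · M_24   where M_24 = det([6 2 -7; 2 2 6; 1 0 1]) = 34
det = (+1)·(6)·(34) = 204

The determinant is 204.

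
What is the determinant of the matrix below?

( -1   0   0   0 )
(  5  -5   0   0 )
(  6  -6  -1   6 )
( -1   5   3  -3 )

The matrix is block lower-triangular with a 2×2 block and a 2×2 block on the diagonal, so its determinant equals the product of the determinants of the diagonal blocks.
det of the 2×2 block = 5
det of the 2×2 block = -15
det = (5)·(-15) = -75

-75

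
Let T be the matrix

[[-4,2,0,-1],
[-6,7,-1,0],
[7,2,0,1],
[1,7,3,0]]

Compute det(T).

-152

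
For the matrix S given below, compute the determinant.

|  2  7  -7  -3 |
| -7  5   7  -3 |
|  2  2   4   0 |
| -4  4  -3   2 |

2274

Expand along row 3 (it has 1 zero):
  + (2) · M_31   where M_31 = det([7 -7 -3; 5 7 -3; 4 -3 2]) = 318
  − (2) · M_32   where M_32 = det([2 -7 -3; -7 7 -3; -4 -3 2]) = -319
  + (4) · M_33   where M_33 = det([2 7 -3; -7 5 -3; -4 4 2]) = 250
det = (+1)·(2)·(318) + (-1)·(2)·(-319) + (+1)·(4)·(250) = 2274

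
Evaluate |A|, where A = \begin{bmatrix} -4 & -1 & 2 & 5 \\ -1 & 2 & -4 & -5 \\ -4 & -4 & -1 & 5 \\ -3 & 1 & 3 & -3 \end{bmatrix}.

Expand along row 1:
  + (-4) · M_11   where M_11 = det([2 -4 -5; -4 -1 5; 1 3 -3]) = 59
  − (-1) · M_12   where M_12 = det([-1 -4 -5; -4 -1 5; -3 3 -3]) = 195
  + (2) · M_13   where M_13 = det([-1 2 -5; -4 -4 5; -3 1 -3]) = 19
  − (5) · M_14   where M_14 = det([-1 2 -4; -4 -4 -1; -3 1 3]) = 105
det = (+1)·(-4)·(59) + (-1)·(-1)·(195) + (+1)·(2)·(19) + (-1)·(5)·(105) = -528

|A| = -528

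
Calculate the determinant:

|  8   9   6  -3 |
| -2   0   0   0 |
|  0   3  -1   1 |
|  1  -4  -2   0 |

Expand along row 2 (it has 3 zeros):
  − (-2) · M_21   where M_21 = det([9 6 -3; 3 -1 1; -4 -2 0]) = 24
det = (-1)·(-2)·(24) = 48

The determinant is 48.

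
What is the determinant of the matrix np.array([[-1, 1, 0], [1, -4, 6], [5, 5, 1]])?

The determinant is 63.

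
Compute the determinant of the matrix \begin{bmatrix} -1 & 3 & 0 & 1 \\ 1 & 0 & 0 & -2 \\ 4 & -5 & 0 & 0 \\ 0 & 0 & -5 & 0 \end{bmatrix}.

Expand along row 4 (it has 3 zeros):
  − (-5) · M_43   where M_43 = det([-1 3 1; 1 0 -2; 4 -5 0]) = -19
det = (-1)·(-5)·(-19) = -95

-95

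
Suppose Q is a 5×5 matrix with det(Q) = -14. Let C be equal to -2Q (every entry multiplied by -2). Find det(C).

det(C) = 448

For a 5×5 matrix, det(-2Q) = (-2)^5·det(Q) = -32·det(Q).
det(C) = (-32)·(-14) = 448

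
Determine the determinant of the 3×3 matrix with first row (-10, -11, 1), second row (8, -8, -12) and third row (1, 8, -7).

-1932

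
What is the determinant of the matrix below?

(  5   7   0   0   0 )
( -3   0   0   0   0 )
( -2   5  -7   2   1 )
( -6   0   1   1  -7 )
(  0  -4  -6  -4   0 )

The determinant is 5922.

The matrix is block lower-triangular with a 2×2 block and a 3×3 block on the diagonal, so its determinant equals the product of the determinants of the diagonal blocks.
det of the 2×2 block = 21
det of the 3×3 block = 282
det = (21)·(282) = 5922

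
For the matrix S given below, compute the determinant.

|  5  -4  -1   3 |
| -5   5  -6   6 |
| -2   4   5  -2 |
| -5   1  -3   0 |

410

Expand along row 4 (it has 1 zero):
  − (-5) · M_41   where M_41 = det([-4 -1 3; 5 -6 6; 4 5 -2]) = 185
  + (1) · M_42   where M_42 = det([5 -1 3; -5 -6 6; -2 5 -2]) = -179
  − (-3) · M_43   where M_43 = det([5 -4 3; -5 5 6; -2 4 -2]) = -112
det = (-1)·(-5)·(185) + (+1)·(1)·(-179) + (-1)·(-3)·(-112) = 410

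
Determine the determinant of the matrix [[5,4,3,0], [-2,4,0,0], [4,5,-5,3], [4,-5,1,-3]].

624

Expand along row 2 (it has 2 zeros):
  − (-2) · M_21   where M_21 = det([4 3 0; 5 -5 3; -5 1 -3]) = 48
  + (4) · M_22   where M_22 = det([5 3 0; 4 -5 3; 4 1 -3]) = 132
det = (-1)·(-2)·(48) + (+1)·(4)·(132) = 624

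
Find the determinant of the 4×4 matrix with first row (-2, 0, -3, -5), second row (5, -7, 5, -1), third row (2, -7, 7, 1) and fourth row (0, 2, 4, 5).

Expand along row 1 (it has 1 zero):
  + (-2) · M_11   where M_11 = det([-7 5 -1; -7 7 1; 2 4 5]) = 10
  + (-3) · M_13   where M_13 = det([5 -7 -1; 2 -7 1; 0 2 5]) = -119
  − (-5) · M_14   where M_14 = det([5 -7 5; 2 -7 7; 0 2 4]) = -134
det = (+1)·(-2)·(10) + (+1)·(-3)·(-119) + (-1)·(-5)·(-134) = -333

-333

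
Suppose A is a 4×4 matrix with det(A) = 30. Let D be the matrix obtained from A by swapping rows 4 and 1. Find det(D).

Swapping two rows multiplies the determinant by −1.
det(D) = (-1)·(30) = -30

|D| = -30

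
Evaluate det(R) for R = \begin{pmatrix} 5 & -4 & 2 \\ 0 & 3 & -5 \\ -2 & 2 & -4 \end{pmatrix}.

-38

Expand along row 2:
  + 3 · |5 2; -2 -4| = 3·(-20 − (-4)) = -48
  − (-5) · |5 -4; -2 2| = −(-5)·(10 − 8) = 10
Sum: (-48) + (10) = -38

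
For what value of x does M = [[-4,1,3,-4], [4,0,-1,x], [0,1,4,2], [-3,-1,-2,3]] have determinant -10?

x = 0

Expanding along the row containing x, det(M) is linear in x: det(M) = (-11)·x + (-10).
Set (-11)·x + (-10) = -10  ⇒  (-11)·x = 0  ⇒  x = 0.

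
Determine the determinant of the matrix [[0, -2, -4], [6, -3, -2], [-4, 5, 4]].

The determinant is -40.

Expand along column 1:
  − 6 · |-2 -4; 5 4| = −6·(-8 − (-20)) = -72
  + (-4) · |-2 -4; -3 -2| = (-4)·(4 − 12) = 32
Sum: (-72) + (32) = -40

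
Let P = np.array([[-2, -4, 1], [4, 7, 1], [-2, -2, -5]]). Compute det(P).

|P| = 0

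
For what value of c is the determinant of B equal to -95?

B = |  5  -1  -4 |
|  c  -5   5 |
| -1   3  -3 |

c = 8

Expanding along the row containing c, det(B) is linear in c: det(B) = (-15)·c + (25).
Set (-15)·c + (25) = -95  ⇒  (-15)·c = -120  ⇒  c = 8.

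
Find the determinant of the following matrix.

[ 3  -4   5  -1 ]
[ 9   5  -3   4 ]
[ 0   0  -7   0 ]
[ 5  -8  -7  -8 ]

Expand along row 3 (it has 3 zeros):
  + (-7) · M_33   where M_33 = det([3 -4 -1; 9 5 4; 5 -8 -8]) = -295
det = (+1)·(-7)·(-295) = 2065

2065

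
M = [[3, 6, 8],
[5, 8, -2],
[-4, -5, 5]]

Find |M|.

|M| = 44

Expand along column 1:
  + 3 · |8 -2; -5 5| = 3·(40 − 10) = 90
  − 5 · |6 8; -5 5| = −5·(30 − (-40)) = -350
  + (-4) · |6 8; 8 -2| = (-4)·(-12 − 64) = 304
Sum: (90) + (-350) + (304) = 44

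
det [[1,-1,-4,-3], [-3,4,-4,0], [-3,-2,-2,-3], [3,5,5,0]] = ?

Expand along column 4 (it has 2 zeros):
  − (-3) · M_14   where M_14 = det([-3 4 -4; -3 -2 -2; 3 5 5]) = 72
  − (-3) · M_34   where M_34 = det([1 -1 -4; -3 4 -4; 3 5 5]) = 145
det = (-1)·(-3)·(72) + (-1)·(-3)·(145) = 651

651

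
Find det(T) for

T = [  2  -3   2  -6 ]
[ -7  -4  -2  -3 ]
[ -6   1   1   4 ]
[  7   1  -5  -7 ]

det(T) = 796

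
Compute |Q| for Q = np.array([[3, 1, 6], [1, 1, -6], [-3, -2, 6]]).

Expand along column 1:
  + 3 · |1 -6; -2 6| = 3·(6 − 12) = -18
  − 1 · |1 6; -2 6| = −1·(6 − (-12)) = -18
  + (-3) · |1 6; 1 -6| = (-3)·(-6 − 6) = 36
Sum: (-18) + (-18) + (36) = 0

det(Q) = 0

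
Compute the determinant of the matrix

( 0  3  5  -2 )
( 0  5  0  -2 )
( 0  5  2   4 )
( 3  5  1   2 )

Expand along column 1 (it has 3 zeros):
  − (3) · M_41   where M_41 = det([3 5 -2; 5 0 -2; 5 2 4]) = -158
det = (-1)·(3)·(-158) = 474

474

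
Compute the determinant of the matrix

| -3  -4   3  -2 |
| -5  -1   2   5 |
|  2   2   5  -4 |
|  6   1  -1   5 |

-1372

Expand along row 1:
  + (-3) · M_11   where M_11 = det([-1 2 5; 2 5 -4; 1 -1 5]) = -84
  − (-4) · M_12   where M_12 = det([-5 2 5; 2 5 -4; 6 -1 5]) = -333
  + (3) · M_13   where M_13 = det([-5 -1 5; 2 2 -4; 6 1 5]) = -86
  − (-2) · M_14   where M_14 = det([-5 -1 2; 2 2 5; 6 1 -1]) = -17
det = (+1)·(-3)·(-84) + (-1)·(-4)·(-333) + (+1)·(3)·(-86) + (-1)·(-2)·(-17) = -1372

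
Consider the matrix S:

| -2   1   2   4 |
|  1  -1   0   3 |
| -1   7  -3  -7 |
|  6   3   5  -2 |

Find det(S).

The determinant is -658.

Expand along row 2 (it has 1 zero):
  − (1) · M_21   where M_21 = det([1 2 4; 7 -3 -7; 3 5 -2]) = 203
  + (-1) · M_22   where M_22 = det([-2 2 4; -1 -3 -7; 6 5 -2]) = -118
  + (3) · M_24   where M_24 = det([-2 1 2; -1 7 -3; 6 3 5]) = -191
det = (-1)·(1)·(203) + (+1)·(-1)·(-118) + (+1)·(3)·(-191) = -658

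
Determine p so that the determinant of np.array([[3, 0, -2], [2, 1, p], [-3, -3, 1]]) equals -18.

Expanding along the row containing p, det(B) is linear in p: det(B) = (9)·p + (9).
Set (9)·p + (9) = -18  ⇒  (9)·p = -27  ⇒  p = -3.

p = -3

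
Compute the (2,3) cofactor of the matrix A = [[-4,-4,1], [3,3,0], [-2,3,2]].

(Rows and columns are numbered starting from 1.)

20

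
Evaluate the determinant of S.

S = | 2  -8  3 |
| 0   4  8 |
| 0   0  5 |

S is upper triangular, so det(S) is the product of the diagonal entries:
det = (2) · (4) · (5) = 40

|S| = 40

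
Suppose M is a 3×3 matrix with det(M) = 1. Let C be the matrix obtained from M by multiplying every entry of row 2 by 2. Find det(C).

The determinant is 2.

Scaling one row by 2 multiplies the determinant by 2.
det(C) = (2)·(1) = 2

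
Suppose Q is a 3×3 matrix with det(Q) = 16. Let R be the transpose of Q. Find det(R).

The determinant is 16.

det(Qᵀ) = det(Q).
det(R) = (1)·(16) = 16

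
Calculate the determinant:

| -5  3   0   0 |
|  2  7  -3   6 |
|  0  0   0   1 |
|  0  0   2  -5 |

82

The matrix is block upper-triangular with a 2×2 block and a 2×2 block on the diagonal, so its determinant equals the product of the determinants of the diagonal blocks.
det of the 2×2 block = -41
det of the 2×2 block = -2
det = (-41)·(-2) = 82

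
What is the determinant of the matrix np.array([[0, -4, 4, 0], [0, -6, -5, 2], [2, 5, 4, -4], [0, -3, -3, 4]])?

Expand along column 1 (it has 3 zeros):
  + (2) · M_31   where M_31 = det([-4 4 0; -6 -5 2; -3 -3 4]) = 128
det = (+1)·(2)·(128) = 256

The determinant is 256.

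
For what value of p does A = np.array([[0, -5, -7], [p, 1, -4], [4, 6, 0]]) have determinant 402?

p = -7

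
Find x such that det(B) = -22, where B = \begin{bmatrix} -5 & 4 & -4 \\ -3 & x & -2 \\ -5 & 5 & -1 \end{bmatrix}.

Expanding along the column containing x, det(B) is linear in x: det(B) = (-15)·x + (38).
Set (-15)·x + (38) = -22  ⇒  (-15)·x = -60  ⇒  x = 4.

4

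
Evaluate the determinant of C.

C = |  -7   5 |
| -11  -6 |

|C| = 97

det(C) = (-7)·(-6) − 5·(-11) = 42 − (-55) = 97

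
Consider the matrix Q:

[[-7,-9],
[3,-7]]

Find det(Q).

det(Q) = (-7)·(-7) − (-9)·3 = 49 − (-27) = 76

det(Q) = 76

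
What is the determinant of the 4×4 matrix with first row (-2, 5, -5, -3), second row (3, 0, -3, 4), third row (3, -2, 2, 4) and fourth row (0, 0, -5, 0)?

The determinant is 10.

Expand along row 4 (it has 3 zeros):
  − (-5) · M_43   where M_43 = det([-2 5 -3; 3 0 4; 3 -2 4]) = 2
det = (-1)·(-5)·(2) = 10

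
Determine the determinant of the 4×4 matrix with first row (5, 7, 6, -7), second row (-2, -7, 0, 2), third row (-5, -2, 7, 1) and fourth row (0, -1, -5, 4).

-582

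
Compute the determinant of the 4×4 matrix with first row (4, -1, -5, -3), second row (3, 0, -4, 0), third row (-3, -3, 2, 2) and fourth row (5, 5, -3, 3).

Expand along row 2 (it has 2 zeros):
  − (3) · M_21   where M_21 = det([-1 -5 -3; -3 2 2; 5 -3 3]) = -104
  − (-4) · M_23   where M_23 = det([4 -1 -3; -3 -3 2; 5 5 3]) = -95
det = (-1)·(3)·(-104) + (-1)·(-4)·(-95) = -68

-68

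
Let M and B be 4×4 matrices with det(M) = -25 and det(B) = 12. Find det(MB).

det(MB) = det(M)·det(B) = (-25)·(12) = -300

det(MB) = -300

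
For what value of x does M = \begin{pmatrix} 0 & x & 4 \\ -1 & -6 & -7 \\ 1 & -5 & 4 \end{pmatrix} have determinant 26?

6

Expanding along the column containing x, det(M) is linear in x: det(M) = (-3)·x + (44).
Set (-3)·x + (44) = 26  ⇒  (-3)·x = -18  ⇒  x = 6.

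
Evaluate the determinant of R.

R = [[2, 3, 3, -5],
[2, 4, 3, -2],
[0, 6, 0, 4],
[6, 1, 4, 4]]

det(R) = -140

Expand along row 3 (it has 2 zeros):
  − (6) · M_32   where M_32 = det([2 3 -5; 2 3 -2; 6 4 4]) = 30
  − (4) · M_34   where M_34 = det([2 3 3; 2 4 3; 6 1 4]) = -10
det = (-1)·(6)·(30) + (-1)·(4)·(-10) = -140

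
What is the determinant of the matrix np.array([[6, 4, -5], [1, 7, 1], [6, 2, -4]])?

60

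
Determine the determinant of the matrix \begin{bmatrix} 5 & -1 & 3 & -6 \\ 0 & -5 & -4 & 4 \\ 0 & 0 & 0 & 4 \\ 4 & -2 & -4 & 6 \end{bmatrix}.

Expand along row 3 (it has 3 zeros):
  − (4) · M_34   where M_34 = det([5 -1 3; 0 -5 -4; 4 -2 -4]) = 136
det = (-1)·(4)·(136) = -544

-544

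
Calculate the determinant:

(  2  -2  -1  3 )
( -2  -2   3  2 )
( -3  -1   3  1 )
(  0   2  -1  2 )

18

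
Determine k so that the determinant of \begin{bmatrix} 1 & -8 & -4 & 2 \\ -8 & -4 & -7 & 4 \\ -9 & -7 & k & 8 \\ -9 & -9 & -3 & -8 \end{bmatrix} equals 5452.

-5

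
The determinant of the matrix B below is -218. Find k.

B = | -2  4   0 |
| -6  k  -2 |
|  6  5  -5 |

Expanding along the row containing k, det(B) is linear in k: det(B) = (10)·k + (-188).
Set (10)·k + (-188) = -218  ⇒  (10)·k = -30  ⇒  k = -3.

-3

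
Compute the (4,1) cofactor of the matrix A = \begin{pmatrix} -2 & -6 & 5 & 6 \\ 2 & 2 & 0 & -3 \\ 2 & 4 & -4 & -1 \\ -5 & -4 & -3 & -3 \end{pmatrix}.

Delete row 4 and column 1; the remaining 3×3 submatrix is [-6 5 6; 2 0 -3; 4 -4 -1].
Its determinant is -26.
The cofactor carries sign (−1)^(4+1) = −1, so C_{4,1} = −(-26) = 26.

26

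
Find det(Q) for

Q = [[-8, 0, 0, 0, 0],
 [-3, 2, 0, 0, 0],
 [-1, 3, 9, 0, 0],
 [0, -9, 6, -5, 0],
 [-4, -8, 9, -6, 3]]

Q is lower triangular, so det(Q) is the product of the diagonal entries:
det = (-8) · (2) · (9) · (-5) · (3) = 2160

The determinant is 2160.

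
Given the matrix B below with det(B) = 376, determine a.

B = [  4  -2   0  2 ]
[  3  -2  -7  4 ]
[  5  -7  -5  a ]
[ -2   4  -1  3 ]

Expanding along the column containing a, det(B) is linear in a: det(B) = (-86)·a + (-54).
Set (-86)·a + (-54) = 376  ⇒  (-86)·a = 430  ⇒  a = -5.

-5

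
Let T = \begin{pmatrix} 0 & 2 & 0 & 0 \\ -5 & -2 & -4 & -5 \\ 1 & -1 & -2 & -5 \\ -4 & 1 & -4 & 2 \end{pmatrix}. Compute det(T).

Expand along row 1 (it has 3 zeros):
  − (2) · M_12   where M_12 = det([-5 -4 -5; 1 -2 -5; -4 -4 2]) = 108
det = (-1)·(2)·(108) = -216

The determinant is -216.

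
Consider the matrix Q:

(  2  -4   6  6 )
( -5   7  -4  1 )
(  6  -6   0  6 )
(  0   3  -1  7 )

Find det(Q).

The determinant is 648.

Expand along row 3 (it has 1 zero):
  + (6) · M_31   where M_31 = det([-4 6 6; 7 -4 1; 3 -1 7]) = -138
  − (-6) · M_32   where M_32 = det([2 6 6; -5 -4 1; 0 -1 7]) = 186
  − (6) · M_34   where M_34 = det([2 -4 6; -5 7 -4; 0 3 -1]) = -60
det = (+1)·(6)·(-138) + (-1)·(-6)·(186) + (-1)·(6)·(-60) = 648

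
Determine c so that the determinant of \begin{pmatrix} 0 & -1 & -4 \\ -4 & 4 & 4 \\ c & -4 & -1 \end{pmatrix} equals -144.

c = -7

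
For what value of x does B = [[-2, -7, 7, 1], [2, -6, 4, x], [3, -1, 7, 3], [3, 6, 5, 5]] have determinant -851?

Expanding along the column containing x, det(B) is linear in x: det(B) = (199)·x + (144).
Set (199)·x + (144) = -851  ⇒  (199)·x = -995  ⇒  x = -5.

x = -5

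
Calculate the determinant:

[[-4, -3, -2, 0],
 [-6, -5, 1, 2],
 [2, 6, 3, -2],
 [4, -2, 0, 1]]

-100

Expand along row 1 (it has 1 zero):
  + (-4) · M_11   where M_11 = det([-5 1 2; 6 3 -2; -2 0 1]) = -5
  − (-3) · M_12   where M_12 = det([-6 1 2; 2 3 -2; 4 0 1]) = -52
  + (-2) · M_13   where M_13 = det([-6 -5 2; 2 6 -2; 4 -2 1]) = -18
det = (+1)·(-4)·(-5) + (-1)·(-3)·(-52) + (+1)·(-2)·(-18) = -100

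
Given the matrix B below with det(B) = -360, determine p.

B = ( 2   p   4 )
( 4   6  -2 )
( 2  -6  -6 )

Expanding along the row containing p, det(B) is linear in p: det(B) = (20)·p + (-240).
Set (20)·p + (-240) = -360  ⇒  (20)·p = -120  ⇒  p = -6.

p = -6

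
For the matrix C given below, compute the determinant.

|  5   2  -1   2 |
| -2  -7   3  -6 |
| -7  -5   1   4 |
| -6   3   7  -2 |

Expand along row 1:
  + (5) · M_11   where M_11 = det([-7 3 -6; -5 1 4; 3 7 -2]) = 444
  − (2) · M_12   where M_12 = det([-2 3 -6; -7 1 4; -6 7 -2]) = 204
  + (-1) · M_13   where M_13 = det([-2 -7 -6; -7 -5 4; -6 3 -2]) = 576
  − (2) · M_14   where M_14 = det([-2 -7 3; -7 -5 1; -6 3 7]) = -378
det = (+1)·(5)·(444) + (-1)·(2)·(204) + (+1)·(-1)·(576) + (-1)·(2)·(-378) = 1992

det(C) = 1992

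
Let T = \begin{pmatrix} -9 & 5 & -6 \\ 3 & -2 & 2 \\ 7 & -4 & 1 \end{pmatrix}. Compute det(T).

Expand along column 1:
  + (-9) · |-2 2; -4 1| = (-9)·(-2 − (-8)) = -54
  − 3 · |5 -6; -4 1| = −3·(5 − 24) = 57
  + 7 · |5 -6; -2 2| = 7·(10 − 12) = -14
Sum: (-54) + (57) + (-14) = -11

The determinant is -11.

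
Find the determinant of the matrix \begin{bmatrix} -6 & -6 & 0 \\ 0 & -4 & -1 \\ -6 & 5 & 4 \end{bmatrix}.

30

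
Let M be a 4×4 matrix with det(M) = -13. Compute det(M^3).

det(M^3) = (det M)^3 = (-13)^3 = -2197

The determinant is -2197.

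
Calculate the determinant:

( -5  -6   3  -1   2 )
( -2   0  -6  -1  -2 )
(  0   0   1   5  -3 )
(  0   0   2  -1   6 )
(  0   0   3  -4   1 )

The matrix is block upper-triangular with a 2×2 block and a 3×3 block on the diagonal, so its determinant equals the product of the determinants of the diagonal blocks.
det of the 2×2 block = -12
det of the 3×3 block = 118
det = (-12)·(118) = -1416

-1416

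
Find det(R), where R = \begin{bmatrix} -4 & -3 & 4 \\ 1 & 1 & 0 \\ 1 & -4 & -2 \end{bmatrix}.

Expand along row 2:
  − 1 · |-3 4; -4 -2| = −1·(6 − (-16)) = -22
  + 1 · |-4 4; 1 -2| = 1·(8 − 4) = 4
Sum: (-22) + (4) = -18

-18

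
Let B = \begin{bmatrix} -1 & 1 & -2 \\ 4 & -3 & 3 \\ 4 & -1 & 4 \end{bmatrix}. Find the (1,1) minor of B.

Delete row 1 and column 1; the remaining 2×2 submatrix is [-3 3; -1 4].
Its determinant is (-3)·4 − 3·(-1) = -9.

-9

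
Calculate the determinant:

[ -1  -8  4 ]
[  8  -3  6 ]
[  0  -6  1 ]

The determinant is -161.

Expand along column 1:
  + (-1) · |-3 6; -6 1| = (-1)·(-3 − (-36)) = -33
  − 8 · |-8 4; -6 1| = −8·(-8 − (-24)) = -128
Sum: (-33) + (-128) = -161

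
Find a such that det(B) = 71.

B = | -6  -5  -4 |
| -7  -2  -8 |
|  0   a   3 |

a = -7

Expanding along the row containing a, det(B) is linear in a: det(B) = (-20)·a + (-69).
Set (-20)·a + (-69) = 71  ⇒  (-20)·a = 140  ⇒  a = -7.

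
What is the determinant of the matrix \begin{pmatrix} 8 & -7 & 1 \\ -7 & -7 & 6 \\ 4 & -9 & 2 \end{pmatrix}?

The determinant is 145.

Expand along column 1:
  + 8 · |-7 6; -9 2| = 8·(-14 − (-54)) = 320
  − (-7) · |-7 1; -9 2| = −(-7)·(-14 − (-9)) = -35
  + 4 · |-7 1; -7 6| = 4·(-42 − (-7)) = -140
Sum: (320) + (-35) + (-140) = 145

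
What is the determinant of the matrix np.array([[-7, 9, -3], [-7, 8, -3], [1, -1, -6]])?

Expand along column 1:
  + (-7) · |8 -3; -1 -6| = (-7)·(-48 − 3) = 357
  − (-7) · |9 -3; -1 -6| = −(-7)·(-54 − 3) = -399
  + 1 · |9 -3; 8 -3| = 1·(-27 − (-24)) = -3
Sum: (357) + (-399) + (-3) = -45

-45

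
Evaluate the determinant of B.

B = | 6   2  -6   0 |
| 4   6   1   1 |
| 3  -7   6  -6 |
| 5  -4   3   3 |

The determinant is 3762.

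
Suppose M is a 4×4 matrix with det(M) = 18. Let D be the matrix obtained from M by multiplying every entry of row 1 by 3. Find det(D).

|D| = 54

Scaling one row by 3 multiplies the determinant by 3.
det(D) = (3)·(18) = 54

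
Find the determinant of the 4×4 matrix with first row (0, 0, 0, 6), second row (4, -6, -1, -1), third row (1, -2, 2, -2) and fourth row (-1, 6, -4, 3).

Expand along row 1 (it has 3 zeros):
  − (6) · M_14   where M_14 = det([4 -6 -1; 1 -2 2; -1 6 -4]) = -32
det = (-1)·(6)·(-32) = 192

192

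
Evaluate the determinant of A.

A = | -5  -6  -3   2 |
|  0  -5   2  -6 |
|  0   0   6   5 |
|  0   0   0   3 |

A is upper triangular, so det(A) is the product of the diagonal entries:
det = (-5) · (-5) · (6) · (3) = 450

det(A) = 450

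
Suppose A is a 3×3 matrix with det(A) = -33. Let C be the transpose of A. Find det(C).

det(Aᵀ) = det(A).
det(C) = (1)·(-33) = -33

|C| = -33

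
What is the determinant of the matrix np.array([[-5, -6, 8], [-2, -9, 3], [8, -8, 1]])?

Expand along column 1:
  + (-5) · |-9 3; -8 1| = (-5)·(-9 − (-24)) = -75
  − (-2) · |-6 8; -8 1| = −(-2)·(-6 − (-64)) = 116
  + 8 · |-6 8; -9 3| = 8·(-18 − (-72)) = 432
Sum: (-75) + (116) + (432) = 473

473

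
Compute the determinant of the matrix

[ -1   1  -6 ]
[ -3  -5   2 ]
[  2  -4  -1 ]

-144

Expand along row 1:
  + (-1) · |-5 2; -4 -1| = (-1)·(5 − (-8)) = -13
  − 1 · |-3 2; 2 -1| = −1·(3 − 4) = 1
  + (-6) · |-3 -5; 2 -4| = (-6)·(12 − (-10)) = -132
Sum: (-13) + (1) + (-132) = -144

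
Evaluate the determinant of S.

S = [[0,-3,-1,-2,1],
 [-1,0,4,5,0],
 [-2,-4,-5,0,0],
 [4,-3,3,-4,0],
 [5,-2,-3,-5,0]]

Expand along column 5 (it has 4 zeros):
  + (1) · M_15   where M_15 = det([-1 0 4 5; -2 -4 -5 0; 4 -3 3 -4; 5 -2 -3 -5]) = 666
det = (+1)·(1)·(666) = 666

det(S) = 666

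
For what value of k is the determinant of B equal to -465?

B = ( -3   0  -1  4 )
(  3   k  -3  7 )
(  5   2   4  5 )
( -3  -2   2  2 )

1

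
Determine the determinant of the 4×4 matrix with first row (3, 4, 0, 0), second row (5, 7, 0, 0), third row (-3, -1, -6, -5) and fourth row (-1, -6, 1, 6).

The matrix is block lower-triangular with a 2×2 block and a 2×2 block on the diagonal, so its determinant equals the product of the determinants of the diagonal blocks.
det of the 2×2 block = 1
det of the 2×2 block = -31
det = (1)·(-31) = -31

The determinant is -31.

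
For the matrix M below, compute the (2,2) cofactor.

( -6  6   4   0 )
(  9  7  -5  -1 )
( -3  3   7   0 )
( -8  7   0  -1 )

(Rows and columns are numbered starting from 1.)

Delete row 2 and column 2; the remaining 3×3 submatrix is [-6 4 0; -3 7 0; -8 0 -1].
Its determinant is 30.
The cofactor carries sign (−1)^(2+2) = +1, so C_{2,2} = +(30) = 30.

30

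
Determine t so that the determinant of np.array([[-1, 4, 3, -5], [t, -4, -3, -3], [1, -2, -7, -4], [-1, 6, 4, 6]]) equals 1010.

Expanding along the column containing t, det(M) is linear in t: det(M) = (310)·t + (-230).
Set (310)·t + (-230) = 1010  ⇒  (310)·t = 1240  ⇒  t = 4.

4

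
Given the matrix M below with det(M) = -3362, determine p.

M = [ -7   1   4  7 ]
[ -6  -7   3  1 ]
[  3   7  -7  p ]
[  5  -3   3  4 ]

2

Expanding along the column containing p, det(M) is linear in p: det(M) = (-329)·p + (-2704).
Set (-329)·p + (-2704) = -3362  ⇒  (-329)·p = -658  ⇒  p = 2.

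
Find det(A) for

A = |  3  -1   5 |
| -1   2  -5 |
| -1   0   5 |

det(A) = 30

Expand along column 2:
  − (-1) · |-1 -5; -1 5| = −(-1)·(-5 − 5) = -10
  + 2 · |3 5; -1 5| = 2·(15 − (-5)) = 40
Sum: (-10) + (40) = 30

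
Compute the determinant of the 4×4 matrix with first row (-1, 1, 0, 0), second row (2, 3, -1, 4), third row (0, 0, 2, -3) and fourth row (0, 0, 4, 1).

-70

The matrix is block upper-triangular with a 2×2 block and a 2×2 block on the diagonal, so its determinant equals the product of the determinants of the diagonal blocks.
det of the 2×2 block = -5
det of the 2×2 block = 14
det = (-5)·(14) = -70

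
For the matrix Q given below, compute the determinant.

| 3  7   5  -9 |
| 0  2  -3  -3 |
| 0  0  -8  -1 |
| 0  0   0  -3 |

144

Q is upper triangular, so det(Q) is the product of the diagonal entries:
det = (3) · (2) · (-8) · (-3) = 144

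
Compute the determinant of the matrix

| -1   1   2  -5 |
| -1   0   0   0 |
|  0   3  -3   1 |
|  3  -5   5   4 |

Expand along row 2 (it has 3 zeros):
  − (-1) · M_21   where M_21 = det([1 2 -5; 3 -3 1; -5 5 4]) = -51
det = (-1)·(-1)·(-51) = -51

The determinant is -51.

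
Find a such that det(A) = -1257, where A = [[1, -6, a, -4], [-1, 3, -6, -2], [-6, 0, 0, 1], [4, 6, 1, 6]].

Expanding along the column containing a, det(A) is linear in a: det(A) = (198)·a + (-465).
Set (198)·a + (-465) = -1257  ⇒  (198)·a = -792  ⇒  a = -4.

-4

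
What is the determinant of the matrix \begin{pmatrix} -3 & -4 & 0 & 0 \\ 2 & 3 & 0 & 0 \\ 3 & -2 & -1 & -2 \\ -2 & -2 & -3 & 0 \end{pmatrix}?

The determinant is 6.

The matrix is block lower-triangular with a 2×2 block and a 2×2 block on the diagonal, so its determinant equals the product of the determinants of the diagonal blocks.
det of the 2×2 block = -1
det of the 2×2 block = -6
det = (-1)·(-6) = 6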